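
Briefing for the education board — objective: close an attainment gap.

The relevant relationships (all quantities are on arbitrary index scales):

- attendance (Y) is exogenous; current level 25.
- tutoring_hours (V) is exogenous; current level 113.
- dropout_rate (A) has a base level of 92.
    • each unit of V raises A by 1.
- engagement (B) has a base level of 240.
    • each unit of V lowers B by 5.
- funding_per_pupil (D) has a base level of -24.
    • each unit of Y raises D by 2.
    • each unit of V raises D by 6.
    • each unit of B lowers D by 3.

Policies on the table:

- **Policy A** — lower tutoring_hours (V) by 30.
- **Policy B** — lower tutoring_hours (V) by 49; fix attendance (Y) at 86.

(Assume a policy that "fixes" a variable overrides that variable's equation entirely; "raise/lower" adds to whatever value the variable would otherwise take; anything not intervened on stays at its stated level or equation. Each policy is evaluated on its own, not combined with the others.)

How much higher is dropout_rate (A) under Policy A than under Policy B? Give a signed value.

19

Policy A (V − 30):
  V = 113 − 30 = 83
  A = 92 + 83 = 175
Policy B (V − 49, Y := 86):
  V = 113 − 49 = 64
  A = 92 + 64 = 156
A: 175 − 156 = 19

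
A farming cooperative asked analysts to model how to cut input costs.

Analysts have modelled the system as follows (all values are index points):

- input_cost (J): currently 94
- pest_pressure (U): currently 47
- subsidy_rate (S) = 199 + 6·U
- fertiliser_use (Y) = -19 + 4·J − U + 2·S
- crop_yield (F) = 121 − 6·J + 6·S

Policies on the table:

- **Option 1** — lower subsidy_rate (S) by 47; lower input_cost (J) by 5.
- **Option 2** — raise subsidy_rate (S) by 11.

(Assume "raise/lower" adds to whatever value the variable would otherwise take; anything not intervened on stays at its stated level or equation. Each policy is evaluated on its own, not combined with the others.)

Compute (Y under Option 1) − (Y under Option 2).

Option 1 (S − 47, J − 5):
  J = 94 − 5 = 89
  U = 47
  S = 199 + 6·47 (−47 from intervention) = 434
  Y = -19 + 4·89 − 47 + 2·434 = 1158
Option 2 (S + 11):
  J = 94
  U = 47
  S = 199 + 6·47 (+11 from intervention) = 492
  Y = -19 + 4·94 − 47 + 2·492 = 1294
Y: 1158 − 1294 = -136

-136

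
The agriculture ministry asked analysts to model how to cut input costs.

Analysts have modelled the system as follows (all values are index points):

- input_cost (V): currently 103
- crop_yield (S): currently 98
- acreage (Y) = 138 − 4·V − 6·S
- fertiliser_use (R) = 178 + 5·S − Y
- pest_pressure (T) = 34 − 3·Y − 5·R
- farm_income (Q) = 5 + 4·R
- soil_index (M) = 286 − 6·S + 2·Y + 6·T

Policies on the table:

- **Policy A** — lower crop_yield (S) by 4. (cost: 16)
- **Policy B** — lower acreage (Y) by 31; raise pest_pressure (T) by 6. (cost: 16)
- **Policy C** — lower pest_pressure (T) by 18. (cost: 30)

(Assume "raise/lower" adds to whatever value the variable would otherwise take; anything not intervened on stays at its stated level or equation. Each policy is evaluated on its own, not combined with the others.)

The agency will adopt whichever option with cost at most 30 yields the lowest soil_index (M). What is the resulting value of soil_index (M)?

-32604

Policy A (S − 4):
  V = 103
  S = 98 − 4 = 94
  Y = 138 − 4·103 − 6·94 = -838
  R = 178 + 5·94 − (-838) = 1486
  T = 34 − 3·(-838) − 5·1486 = -4882
  M = 286 − 6·94 + 2·(-838) + 6·(-4882) = -31246
Policy B (Y − 31, T + 6):
  V = 103
  S = 98
  Y = 138 − 4·103 − 6·98 (−31 from intervention) = -893
  R = 178 + 5·98 − (-893) = 1561
  T = 34 − 3·(-893) − 5·1561 (+6 from intervention) = -5086
  M = 286 − 6·98 + 2·(-893) + 6·(-5086) = -32604
Policy C (T − 18):
  V = 103
  S = 98
  Y = 138 − 4·103 − 6·98 = -862
  R = 178 + 5·98 − (-862) = 1530
  T = 34 − 3·(-862) − 5·1530 (−18 from intervention) = -5048
  M = 286 − 6·98 + 2·(-862) + 6·(-5048) = -32314
Comparing — Policy A: M=-31246, Policy B: M=-32604, Policy C: M=-32314. Lowest is -32604 (Policy B).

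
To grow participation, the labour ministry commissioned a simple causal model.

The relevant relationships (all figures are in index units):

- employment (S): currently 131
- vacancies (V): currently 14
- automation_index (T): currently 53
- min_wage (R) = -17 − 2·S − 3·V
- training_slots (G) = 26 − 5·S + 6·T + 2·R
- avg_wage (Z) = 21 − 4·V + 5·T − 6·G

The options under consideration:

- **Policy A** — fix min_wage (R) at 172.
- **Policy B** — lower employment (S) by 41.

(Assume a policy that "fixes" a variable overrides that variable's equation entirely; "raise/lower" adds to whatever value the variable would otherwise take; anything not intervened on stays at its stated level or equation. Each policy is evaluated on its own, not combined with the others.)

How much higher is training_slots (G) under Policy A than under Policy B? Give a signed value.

Policy A (R := 172):
  S = 131
  V = 14
  T = 53
  R = 172
  G = 26 − 5·131 + 6·53 + 2·172 = 33
Policy B (S − 41):
  S = 131 − 41 = 90
  V = 14
  T = 53
  R = -17 − 2·90 − 3·14 = -239
  G = 26 − 5·90 + 6·53 + 2·(-239) = -584
G: 33 − (-584) = 617

617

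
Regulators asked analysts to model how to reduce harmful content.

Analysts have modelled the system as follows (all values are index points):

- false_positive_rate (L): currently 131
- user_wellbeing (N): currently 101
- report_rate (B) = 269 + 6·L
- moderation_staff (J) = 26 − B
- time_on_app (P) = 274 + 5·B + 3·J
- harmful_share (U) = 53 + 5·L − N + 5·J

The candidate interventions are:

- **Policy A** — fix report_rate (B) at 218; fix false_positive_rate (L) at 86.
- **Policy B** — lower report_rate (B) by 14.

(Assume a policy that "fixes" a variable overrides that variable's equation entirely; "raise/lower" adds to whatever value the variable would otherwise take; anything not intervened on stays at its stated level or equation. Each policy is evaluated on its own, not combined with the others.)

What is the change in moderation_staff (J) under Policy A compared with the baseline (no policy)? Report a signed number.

Baseline:
  L = 131
  B = 269 + 6·131 = 1055
  J = 26 − 1055 = -1029
Policy A (B := 218, L := 86):
  L = 86
  B = 218
  J = 26 − 218 = -192
Change in J: -192 − (-1029) = 837

837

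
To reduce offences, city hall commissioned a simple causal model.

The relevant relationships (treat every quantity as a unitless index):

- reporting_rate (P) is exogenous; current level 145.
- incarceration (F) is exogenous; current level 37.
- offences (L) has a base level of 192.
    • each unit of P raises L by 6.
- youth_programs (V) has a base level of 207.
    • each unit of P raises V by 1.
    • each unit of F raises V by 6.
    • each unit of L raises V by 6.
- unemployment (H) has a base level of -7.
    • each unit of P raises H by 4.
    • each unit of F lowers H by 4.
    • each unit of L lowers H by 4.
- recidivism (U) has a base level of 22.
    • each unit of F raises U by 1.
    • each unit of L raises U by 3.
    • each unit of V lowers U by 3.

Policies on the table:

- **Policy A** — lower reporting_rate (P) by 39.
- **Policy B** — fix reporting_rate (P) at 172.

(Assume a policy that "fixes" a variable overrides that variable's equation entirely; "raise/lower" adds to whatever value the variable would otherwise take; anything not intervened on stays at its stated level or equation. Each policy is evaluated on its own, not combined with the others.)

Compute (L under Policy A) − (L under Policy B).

Policy A (P − 39):
  P = 145 − 39 = 106
  L = 192 + 6·106 = 828
Policy B (P := 172):
  P = 172
  L = 192 + 6·172 = 1224
L: 828 − 1224 = -396

-396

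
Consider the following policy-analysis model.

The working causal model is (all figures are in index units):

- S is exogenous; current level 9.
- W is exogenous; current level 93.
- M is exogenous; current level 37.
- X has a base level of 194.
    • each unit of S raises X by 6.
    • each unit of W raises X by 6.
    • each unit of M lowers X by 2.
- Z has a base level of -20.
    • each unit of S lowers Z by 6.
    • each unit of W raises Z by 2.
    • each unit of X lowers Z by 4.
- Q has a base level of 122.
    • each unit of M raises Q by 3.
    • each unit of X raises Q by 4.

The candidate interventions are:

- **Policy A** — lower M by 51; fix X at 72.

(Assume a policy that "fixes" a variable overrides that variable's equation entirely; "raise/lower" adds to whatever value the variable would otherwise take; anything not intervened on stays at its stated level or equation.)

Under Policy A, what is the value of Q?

Policy A (M − 51, X := 72):
  S = 9
  W = 93
  M = 37 − 51 = -14
  X = 72
  Q = 122 + 3·(-14) + 4·72 = 368

368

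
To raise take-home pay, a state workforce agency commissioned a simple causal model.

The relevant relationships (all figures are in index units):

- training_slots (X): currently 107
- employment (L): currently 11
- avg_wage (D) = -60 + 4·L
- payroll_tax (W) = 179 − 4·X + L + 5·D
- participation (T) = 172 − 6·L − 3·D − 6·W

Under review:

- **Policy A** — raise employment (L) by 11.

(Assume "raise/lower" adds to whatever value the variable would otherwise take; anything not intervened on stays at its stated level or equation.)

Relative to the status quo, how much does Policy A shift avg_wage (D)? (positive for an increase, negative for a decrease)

44

Baseline:
  L = 11
  D = -60 + 4·11 = -16
Policy A (L + 11):
  L = 11 + 11 = 22
  D = -60 + 4·22 = 28
Change in D: 28 − (-16) = 44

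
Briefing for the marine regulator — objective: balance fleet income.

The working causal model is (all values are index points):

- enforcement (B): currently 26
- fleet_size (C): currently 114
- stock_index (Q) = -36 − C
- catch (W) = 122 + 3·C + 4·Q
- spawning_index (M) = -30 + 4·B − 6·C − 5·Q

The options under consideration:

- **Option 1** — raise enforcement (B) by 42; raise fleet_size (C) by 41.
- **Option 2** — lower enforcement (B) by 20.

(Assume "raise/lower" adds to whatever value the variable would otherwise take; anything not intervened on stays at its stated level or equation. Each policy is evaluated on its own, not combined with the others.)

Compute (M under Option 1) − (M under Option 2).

207

Option 1 (B + 42, C + 41):
  B = 26 + 42 = 68
  C = 114 + 41 = 155
  Q = -36 − 155 = -191
  M = -30 + 4·68 − 6·155 − 5·(-191) = 267
Option 2 (B − 20):
  B = 26 − 20 = 6
  C = 114
  Q = -36 − 114 = -150
  M = -30 + 4·6 − 6·114 − 5·(-150) = 60
M: 267 − 60 = 207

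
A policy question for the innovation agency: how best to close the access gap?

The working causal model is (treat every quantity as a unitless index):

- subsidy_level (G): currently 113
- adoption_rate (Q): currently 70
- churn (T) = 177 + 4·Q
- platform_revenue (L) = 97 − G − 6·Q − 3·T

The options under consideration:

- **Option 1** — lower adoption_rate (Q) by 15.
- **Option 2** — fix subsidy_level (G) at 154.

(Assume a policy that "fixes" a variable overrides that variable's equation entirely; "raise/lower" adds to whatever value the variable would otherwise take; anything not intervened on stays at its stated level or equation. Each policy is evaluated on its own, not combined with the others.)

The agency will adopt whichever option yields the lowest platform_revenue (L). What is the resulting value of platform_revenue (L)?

Option 1 (Q − 15):
  G = 113
  Q = 70 − 15 = 55
  T = 177 + 4·55 = 397
  L = 97 − 113 − 6·55 − 3·397 = -1537
Option 2 (G := 154):
  G = 154
  Q = 70
  T = 177 + 4·70 = 457
  L = 97 − 154 − 6·70 − 3·457 = -1848
Comparing — Option 1: L=-1537, Option 2: L=-1848. Lowest is -1848 (Option 2).

-1848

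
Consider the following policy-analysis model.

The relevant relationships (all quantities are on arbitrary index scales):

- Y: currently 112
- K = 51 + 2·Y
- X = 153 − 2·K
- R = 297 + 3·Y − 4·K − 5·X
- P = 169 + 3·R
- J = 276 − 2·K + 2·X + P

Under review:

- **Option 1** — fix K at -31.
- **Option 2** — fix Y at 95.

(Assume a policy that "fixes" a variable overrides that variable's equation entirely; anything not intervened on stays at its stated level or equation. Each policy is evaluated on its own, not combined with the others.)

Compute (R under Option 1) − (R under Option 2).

Option 1 (K := -31):
  Y = 112
  K = -31
  X = 153 − 2·(-31) = 215
  R = 297 + 3·112 − 4·(-31) − 5·215 = -318
Option 2 (Y := 95):
  Y = 95
  K = 51 + 2·95 = 241
  X = 153 − 2·241 = -329
  R = 297 + 3·95 − 4·241 − 5·(-329) = 1263
R: -318 − 1263 = -1581

-1581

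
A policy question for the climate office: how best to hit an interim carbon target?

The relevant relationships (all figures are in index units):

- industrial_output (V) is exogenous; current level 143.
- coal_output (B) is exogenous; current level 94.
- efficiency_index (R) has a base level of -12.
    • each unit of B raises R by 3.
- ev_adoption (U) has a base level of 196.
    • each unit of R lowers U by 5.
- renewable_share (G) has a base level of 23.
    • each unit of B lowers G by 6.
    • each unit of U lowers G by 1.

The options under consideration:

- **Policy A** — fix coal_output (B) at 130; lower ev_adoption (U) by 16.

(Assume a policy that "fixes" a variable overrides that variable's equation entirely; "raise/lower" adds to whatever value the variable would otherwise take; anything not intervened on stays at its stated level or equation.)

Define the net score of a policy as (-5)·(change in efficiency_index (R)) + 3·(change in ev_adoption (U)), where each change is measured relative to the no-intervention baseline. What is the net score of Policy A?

Baseline:
  B = 94
  R = -12 + 3·94 = 270
  U = 196 − 5·270 = -1154
Policy A (B := 130, U − 16):
  B = 130
  R = -12 + 3·130 = 378
  U = 196 − 5·378 (−16 from intervention) = -1710
ΔR = 378 − 270 = 108; ΔU = -1710 − (-1154) = -556
Score = (-5)·108 + 3·(-556) = -2208

-2208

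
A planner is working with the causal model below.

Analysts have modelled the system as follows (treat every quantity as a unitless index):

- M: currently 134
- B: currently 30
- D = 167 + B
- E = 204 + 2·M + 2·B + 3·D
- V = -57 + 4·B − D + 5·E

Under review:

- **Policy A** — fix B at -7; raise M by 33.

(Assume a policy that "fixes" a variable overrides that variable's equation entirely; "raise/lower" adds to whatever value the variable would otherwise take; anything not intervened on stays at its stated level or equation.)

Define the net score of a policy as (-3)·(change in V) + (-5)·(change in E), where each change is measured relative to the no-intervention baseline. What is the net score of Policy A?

Baseline:
  M = 134
  B = 30
  D = 167 + 30 = 197
  E = 204 + 2·134 + 2·30 + 3·197 = 1123
  V = -57 + 4·30 − 197 + 5·1123 = 5481
Policy A (B := -7, M + 33):
  M = 134 + 33 = 167
  B = -7
  D = 167 + (-7) = 160
  E = 204 + 2·167 + 2·(-7) + 3·160 = 1004
  V = -57 + 4·(-7) − 160 + 5·1004 = 4775
ΔV = 4775 − 5481 = -706; ΔE = 1004 − 1123 = -119
Score = (-3)·(-706) + (-5)·(-119) = 2713

2713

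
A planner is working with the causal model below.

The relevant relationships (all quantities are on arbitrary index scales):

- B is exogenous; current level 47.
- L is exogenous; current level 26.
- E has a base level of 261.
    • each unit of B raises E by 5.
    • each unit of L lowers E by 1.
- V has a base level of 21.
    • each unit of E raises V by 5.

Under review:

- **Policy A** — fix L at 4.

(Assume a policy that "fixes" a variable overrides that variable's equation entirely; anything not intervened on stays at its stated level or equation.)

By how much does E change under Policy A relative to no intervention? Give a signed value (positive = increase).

Baseline:
  B = 47
  L = 26
  E = 261 + 5·47 − 26 = 470
Policy A (L := 4):
  B = 47
  L = 4
  E = 261 + 5·47 − 4 = 492
Change in E: 492 − 470 = 22

22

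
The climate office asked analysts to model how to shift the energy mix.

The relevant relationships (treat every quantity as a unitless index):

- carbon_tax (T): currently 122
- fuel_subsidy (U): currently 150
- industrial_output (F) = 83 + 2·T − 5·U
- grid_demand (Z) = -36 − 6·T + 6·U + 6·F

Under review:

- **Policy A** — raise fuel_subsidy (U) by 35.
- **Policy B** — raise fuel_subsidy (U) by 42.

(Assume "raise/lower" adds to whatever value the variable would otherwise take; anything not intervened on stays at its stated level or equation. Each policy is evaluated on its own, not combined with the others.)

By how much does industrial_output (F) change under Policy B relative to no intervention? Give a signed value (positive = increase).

-210

Baseline:
  T = 122
  U = 150
  F = 83 + 2·122 − 5·150 = -423
Policy B (U + 42):
  T = 122
  U = 150 + 42 = 192
  F = 83 + 2·122 − 5·192 = -633
Change in F: -633 − (-423) = -210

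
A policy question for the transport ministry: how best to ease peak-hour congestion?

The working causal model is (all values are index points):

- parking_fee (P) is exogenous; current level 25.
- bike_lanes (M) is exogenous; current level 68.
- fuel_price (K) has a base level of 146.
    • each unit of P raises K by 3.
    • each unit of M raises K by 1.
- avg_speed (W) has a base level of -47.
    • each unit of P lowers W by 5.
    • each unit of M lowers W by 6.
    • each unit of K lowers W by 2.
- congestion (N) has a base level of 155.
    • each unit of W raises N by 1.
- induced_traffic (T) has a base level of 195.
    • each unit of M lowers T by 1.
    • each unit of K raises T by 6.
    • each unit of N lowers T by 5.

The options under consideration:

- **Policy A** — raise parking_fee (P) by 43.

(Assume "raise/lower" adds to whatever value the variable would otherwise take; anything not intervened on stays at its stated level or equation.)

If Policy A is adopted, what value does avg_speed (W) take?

-1631

Policy A (P + 43):
  P = 25 + 43 = 68
  M = 68
  K = 146 + 3·68 + 68 = 418
  W = -47 − 5·68 − 6·68 − 2·418 = -1631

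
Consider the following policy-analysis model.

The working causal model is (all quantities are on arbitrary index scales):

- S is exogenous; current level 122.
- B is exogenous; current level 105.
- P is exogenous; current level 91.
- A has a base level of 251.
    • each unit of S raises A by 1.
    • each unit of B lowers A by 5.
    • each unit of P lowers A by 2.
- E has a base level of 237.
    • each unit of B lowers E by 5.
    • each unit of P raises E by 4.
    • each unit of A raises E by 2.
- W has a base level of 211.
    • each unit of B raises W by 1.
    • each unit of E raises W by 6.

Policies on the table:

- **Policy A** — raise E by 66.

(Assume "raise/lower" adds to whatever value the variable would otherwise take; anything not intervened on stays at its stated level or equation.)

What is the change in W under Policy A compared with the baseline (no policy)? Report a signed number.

Baseline:
  S = 122
  B = 105
  P = 91
  A = 251 + 122 − 5·105 − 2·91 = -334
  E = 237 − 5·105 + 4·91 + 2·(-334) = -592
  W = 211 + 105 + 6·(-592) = -3236
Policy A (E + 66):
  S = 122
  B = 105
  P = 91
  A = 251 + 122 − 5·105 − 2·91 = -334
  E = 237 − 5·105 + 4·91 + 2·(-334) (+66 from intervention) = -526
  W = 211 + 105 + 6·(-526) = -2840
Change in W: -2840 − (-3236) = 396

396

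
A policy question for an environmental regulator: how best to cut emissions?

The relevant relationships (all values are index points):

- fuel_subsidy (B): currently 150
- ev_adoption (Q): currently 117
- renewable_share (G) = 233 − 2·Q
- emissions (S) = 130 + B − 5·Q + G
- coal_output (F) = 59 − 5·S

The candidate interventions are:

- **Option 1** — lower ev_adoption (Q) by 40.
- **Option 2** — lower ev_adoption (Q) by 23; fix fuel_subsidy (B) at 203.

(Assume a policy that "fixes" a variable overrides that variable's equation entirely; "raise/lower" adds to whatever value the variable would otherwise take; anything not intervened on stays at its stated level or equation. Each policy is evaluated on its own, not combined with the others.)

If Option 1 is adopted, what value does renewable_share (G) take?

Option 1 (Q − 40):
  Q = 117 − 40 = 77
  G = 233 − 2·77 = 79

79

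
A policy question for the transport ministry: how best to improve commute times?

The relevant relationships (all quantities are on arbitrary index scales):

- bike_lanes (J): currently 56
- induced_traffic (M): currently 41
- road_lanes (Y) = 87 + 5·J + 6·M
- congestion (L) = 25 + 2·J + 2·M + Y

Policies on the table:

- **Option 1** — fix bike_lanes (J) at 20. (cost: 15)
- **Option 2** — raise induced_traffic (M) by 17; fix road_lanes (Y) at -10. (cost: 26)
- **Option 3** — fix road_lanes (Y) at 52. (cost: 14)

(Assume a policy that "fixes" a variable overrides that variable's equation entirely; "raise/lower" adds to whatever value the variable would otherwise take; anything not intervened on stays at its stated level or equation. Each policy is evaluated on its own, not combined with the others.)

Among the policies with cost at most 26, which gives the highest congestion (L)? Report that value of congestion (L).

580

Option 1 (J := 20):
  J = 20
  M = 41
  Y = 87 + 5·20 + 6·41 = 433
  L = 25 + 2·20 + 2·41 + 433 = 580
Option 2 (M + 17, Y := -10):
  J = 56
  M = 41 + 17 = 58
  Y = -10
  L = 25 + 2·56 + 2·58 + (-10) = 243
Option 3 (Y := 52):
  J = 56
  M = 41
  Y = 52
  L = 25 + 2·56 + 2·41 + 52 = 271
Comparing — Option 1: L=580, Option 2: L=243, Option 3: L=271. Highest is 580 (Option 1).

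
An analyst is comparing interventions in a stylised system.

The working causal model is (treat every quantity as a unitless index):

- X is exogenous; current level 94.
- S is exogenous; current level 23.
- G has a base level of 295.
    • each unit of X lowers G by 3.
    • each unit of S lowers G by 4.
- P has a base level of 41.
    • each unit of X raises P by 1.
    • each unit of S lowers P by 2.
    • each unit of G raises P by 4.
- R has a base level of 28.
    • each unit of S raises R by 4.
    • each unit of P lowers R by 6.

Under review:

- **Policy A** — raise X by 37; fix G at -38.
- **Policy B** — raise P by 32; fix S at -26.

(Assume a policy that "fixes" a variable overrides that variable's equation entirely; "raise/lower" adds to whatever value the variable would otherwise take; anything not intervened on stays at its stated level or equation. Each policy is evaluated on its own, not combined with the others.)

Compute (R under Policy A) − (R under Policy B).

4474

Policy A (X + 37, G := -38):
  X = 94 + 37 = 131
  S = 23
  G = -38
  P = 41 + 131 − 2·23 + 4·(-38) = -26
  R = 28 + 4·23 − 6·(-26) = 276
Policy B (P + 32, S := -26):
  X = 94
  S = -26
  G = 295 − 3·94 − 4·(-26) = 117
  P = 41 + 94 − 2·(-26) + 4·117 (+32 from intervention) = 687
  R = 28 + 4·(-26) − 6·687 = -4198
R: 276 − (-4198) = 4474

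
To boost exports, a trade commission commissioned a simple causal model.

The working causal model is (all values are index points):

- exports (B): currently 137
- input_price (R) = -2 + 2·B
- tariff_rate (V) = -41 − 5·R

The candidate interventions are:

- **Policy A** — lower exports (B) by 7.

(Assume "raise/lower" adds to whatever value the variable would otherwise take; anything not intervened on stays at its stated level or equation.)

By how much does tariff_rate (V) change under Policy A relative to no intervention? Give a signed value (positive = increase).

70

Baseline:
  B = 137
  R = -2 + 2·137 = 272
  V = -41 − 5·272 = -1401
Policy A (B − 7):
  B = 137 − 7 = 130
  R = -2 + 2·130 = 258
  V = -41 − 5·258 = -1331
Change in V: -1331 − (-1401) = 70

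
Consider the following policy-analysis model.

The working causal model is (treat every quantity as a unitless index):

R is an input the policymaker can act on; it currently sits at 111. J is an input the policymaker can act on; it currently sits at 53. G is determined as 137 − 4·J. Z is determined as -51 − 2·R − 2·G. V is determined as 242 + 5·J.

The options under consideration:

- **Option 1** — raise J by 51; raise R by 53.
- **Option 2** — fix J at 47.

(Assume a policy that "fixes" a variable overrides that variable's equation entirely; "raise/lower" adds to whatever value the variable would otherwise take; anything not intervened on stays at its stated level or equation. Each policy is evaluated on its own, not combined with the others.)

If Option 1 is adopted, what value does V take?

Option 1 (J + 51, R + 53):
  J = 53 + 51 = 104
  V = 242 + 5·104 = 762

762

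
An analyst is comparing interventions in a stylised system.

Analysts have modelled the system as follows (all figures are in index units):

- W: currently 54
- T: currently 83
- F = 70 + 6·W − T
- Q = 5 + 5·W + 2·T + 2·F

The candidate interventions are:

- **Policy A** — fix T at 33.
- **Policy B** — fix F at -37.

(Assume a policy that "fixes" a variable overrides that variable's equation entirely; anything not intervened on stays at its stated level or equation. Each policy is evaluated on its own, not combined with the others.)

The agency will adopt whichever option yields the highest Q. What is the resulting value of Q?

Policy A (T := 33):
  W = 54
  T = 33
  F = 70 + 6·54 − 33 = 361
  Q = 5 + 5·54 + 2·33 + 2·361 = 1063
Policy B (F := -37):
  W = 54
  T = 83
  F = -37
  Q = 5 + 5·54 + 2·83 + 2·(-37) = 367
Comparing — Policy A: Q=1063, Policy B: Q=367. Highest is 1063 (Policy A).

1063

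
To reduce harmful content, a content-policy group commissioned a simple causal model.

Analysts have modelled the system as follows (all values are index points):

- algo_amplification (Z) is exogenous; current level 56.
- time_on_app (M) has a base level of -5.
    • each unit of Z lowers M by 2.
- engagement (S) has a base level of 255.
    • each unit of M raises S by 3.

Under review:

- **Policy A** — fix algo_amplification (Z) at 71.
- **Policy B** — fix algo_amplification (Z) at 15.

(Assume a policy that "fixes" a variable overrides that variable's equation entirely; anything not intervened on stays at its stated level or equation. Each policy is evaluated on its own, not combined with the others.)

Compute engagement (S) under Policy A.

-186

Policy A (Z := 71):
  Z = 71
  M = -5 − 2·71 = -147
  S = 255 + 3·(-147) = -186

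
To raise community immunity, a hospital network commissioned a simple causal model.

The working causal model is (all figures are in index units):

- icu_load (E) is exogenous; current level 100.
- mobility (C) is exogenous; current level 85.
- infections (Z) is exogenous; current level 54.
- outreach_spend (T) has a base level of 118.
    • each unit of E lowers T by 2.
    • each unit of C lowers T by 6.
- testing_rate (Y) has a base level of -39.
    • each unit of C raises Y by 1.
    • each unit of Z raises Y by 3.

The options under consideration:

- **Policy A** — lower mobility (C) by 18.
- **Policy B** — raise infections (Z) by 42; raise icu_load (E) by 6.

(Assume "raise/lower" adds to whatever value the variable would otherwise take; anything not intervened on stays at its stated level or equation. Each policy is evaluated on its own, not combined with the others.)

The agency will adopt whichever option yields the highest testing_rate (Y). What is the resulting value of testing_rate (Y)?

Policy A (C − 18):
  C = 85 − 18 = 67
  Z = 54
  Y = -39 + 67 + 3·54 = 190
Policy B (Z + 42, E + 6):
  C = 85
  Z = 54 + 42 = 96
  Y = -39 + 85 + 3·96 = 334
Comparing — Policy A: Y=190, Policy B: Y=334. Highest is 334 (Policy B).

334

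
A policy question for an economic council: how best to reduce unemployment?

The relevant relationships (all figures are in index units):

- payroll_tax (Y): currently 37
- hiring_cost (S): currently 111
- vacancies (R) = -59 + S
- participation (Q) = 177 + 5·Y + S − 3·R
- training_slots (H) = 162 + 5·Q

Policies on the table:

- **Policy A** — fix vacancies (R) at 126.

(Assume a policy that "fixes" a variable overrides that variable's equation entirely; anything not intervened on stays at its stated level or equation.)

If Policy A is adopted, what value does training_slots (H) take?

637

Policy A (R := 126):
  Y = 37
  S = 111
  R = 126
  Q = 177 + 5·37 + 111 − 3·126 = 95
  H = 162 + 5·95 = 637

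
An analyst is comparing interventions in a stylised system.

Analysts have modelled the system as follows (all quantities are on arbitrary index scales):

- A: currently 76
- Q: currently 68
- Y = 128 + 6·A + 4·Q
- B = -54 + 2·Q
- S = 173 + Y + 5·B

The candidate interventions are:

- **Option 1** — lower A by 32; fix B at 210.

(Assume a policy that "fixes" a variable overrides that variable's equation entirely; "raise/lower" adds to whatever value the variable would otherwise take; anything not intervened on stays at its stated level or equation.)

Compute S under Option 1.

Option 1 (A − 32, B := 210):
  A = 76 − 32 = 44
  Q = 68
  Y = 128 + 6·44 + 4·68 = 664
  B = 210
  S = 173 + 664 + 5·210 = 1887

1887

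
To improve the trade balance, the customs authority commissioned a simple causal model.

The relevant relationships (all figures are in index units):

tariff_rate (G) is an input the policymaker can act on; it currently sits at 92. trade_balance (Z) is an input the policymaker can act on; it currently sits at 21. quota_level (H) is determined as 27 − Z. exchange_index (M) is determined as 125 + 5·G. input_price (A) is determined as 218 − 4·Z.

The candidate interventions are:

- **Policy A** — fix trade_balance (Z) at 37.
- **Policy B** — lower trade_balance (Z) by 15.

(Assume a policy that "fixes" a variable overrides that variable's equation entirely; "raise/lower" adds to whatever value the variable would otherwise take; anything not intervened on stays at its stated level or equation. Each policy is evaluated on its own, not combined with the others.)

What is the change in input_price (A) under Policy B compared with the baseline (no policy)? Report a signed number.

60

Baseline:
  Z = 21
  A = 218 − 4·21 = 134
Policy B (Z − 15):
  Z = 21 − 15 = 6
  A = 218 − 4·6 = 194
Change in A: 194 − 134 = 60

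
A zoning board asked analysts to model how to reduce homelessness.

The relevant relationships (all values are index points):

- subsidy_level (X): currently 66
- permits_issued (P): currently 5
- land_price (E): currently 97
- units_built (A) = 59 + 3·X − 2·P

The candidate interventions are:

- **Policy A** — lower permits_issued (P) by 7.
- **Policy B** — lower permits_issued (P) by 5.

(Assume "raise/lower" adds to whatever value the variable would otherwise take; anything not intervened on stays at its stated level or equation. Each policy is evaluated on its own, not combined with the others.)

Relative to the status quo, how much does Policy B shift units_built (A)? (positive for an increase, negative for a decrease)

Baseline:
  X = 66
  P = 5
  A = 59 + 3·66 − 2·5 = 247
Policy B (P − 5):
  X = 66
  P = 5 − 5 = 0
  A = 59 + 3·66 − 2·0 = 257
Change in A: 257 − 247 = 10

10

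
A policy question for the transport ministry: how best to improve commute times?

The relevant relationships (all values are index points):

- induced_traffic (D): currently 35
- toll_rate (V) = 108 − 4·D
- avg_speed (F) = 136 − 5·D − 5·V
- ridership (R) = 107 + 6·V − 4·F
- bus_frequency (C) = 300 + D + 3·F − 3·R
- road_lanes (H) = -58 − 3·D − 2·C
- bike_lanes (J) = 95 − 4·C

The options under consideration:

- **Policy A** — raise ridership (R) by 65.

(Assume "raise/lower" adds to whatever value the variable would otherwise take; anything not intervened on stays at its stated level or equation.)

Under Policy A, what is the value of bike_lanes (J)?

-8745

Policy A (R + 65):
  D = 35
  V = 108 − 4·35 = -32
  F = 136 − 5·35 − 5·(-32) = 121
  R = 107 + 6·(-32) − 4·121 (+65 from intervention) = -504
  C = 300 + 35 + 3·121 − 3·(-504) = 2210
  J = 95 − 4·2210 = -8745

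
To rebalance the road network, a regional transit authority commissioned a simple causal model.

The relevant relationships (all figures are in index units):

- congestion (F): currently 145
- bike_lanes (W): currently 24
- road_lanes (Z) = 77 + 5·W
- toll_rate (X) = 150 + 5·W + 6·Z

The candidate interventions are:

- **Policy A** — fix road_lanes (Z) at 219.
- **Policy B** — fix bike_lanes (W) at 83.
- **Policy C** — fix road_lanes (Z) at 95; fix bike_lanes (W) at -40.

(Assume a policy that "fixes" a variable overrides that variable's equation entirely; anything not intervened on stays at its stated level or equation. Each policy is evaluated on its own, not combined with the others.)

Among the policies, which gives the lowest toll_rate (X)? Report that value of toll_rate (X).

Policy A (Z := 219):
  W = 24
  Z = 219
  X = 150 + 5·24 + 6·219 = 1584
Policy B (W := 83):
  W = 83
  Z = 77 + 5·83 = 492
  X = 150 + 5·83 + 6·492 = 3517
Policy C (Z := 95, W := -40):
  W = -40
  Z = 95
  X = 150 + 5·(-40) + 6·95 = 520
Comparing — Policy A: X=1584, Policy B: X=3517, Policy C: X=520. Lowest is 520 (Policy C).

520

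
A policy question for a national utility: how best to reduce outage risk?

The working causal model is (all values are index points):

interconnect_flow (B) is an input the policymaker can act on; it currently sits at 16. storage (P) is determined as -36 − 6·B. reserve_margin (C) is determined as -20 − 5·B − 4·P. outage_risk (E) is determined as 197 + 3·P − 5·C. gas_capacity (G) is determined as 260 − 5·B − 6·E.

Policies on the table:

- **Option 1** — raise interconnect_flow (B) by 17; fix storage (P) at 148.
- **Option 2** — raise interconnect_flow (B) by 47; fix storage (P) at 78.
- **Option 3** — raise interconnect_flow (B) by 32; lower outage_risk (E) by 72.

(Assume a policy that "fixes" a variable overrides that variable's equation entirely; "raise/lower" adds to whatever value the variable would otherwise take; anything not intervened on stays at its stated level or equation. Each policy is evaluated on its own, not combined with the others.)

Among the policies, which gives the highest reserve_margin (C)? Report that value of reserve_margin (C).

1036

Option 1 (B + 17, P := 148):
  B = 16 + 17 = 33
  P = 148
  C = -20 − 5·33 − 4·148 = -777
Option 2 (B + 47, P := 78):
  B = 16 + 47 = 63
  P = 78
  C = -20 − 5·63 − 4·78 = -647
Option 3 (B + 32, E − 72):
  B = 16 + 32 = 48
  P = -36 − 6·48 = -324
  C = -20 − 5·48 − 4·(-324) = 1036
Comparing — Option 1: C=-777, Option 2: C=-647, Option 3: C=1036. Highest is 1036 (Option 3).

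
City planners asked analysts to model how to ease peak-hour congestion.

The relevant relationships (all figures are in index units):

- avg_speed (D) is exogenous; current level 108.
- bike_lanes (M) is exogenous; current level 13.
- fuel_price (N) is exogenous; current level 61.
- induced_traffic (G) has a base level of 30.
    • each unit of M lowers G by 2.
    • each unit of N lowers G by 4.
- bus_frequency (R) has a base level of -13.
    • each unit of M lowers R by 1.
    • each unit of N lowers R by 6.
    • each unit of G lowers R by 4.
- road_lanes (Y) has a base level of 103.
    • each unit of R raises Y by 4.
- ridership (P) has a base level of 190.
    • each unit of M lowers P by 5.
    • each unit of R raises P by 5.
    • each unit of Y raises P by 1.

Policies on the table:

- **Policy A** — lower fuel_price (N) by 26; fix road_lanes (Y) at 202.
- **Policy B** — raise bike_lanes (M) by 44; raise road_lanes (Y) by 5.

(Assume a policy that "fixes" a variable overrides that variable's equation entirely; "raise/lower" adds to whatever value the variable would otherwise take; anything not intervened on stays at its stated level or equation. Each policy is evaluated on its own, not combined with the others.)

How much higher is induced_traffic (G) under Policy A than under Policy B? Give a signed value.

192

Policy A (N − 26, Y := 202):
  M = 13
  N = 61 − 26 = 35
  G = 30 − 2·13 − 4·35 = -136
Policy B (M + 44, Y + 5):
  M = 13 + 44 = 57
  N = 61
  G = 30 − 2·57 − 4·61 = -328
G: -136 − (-328) = 192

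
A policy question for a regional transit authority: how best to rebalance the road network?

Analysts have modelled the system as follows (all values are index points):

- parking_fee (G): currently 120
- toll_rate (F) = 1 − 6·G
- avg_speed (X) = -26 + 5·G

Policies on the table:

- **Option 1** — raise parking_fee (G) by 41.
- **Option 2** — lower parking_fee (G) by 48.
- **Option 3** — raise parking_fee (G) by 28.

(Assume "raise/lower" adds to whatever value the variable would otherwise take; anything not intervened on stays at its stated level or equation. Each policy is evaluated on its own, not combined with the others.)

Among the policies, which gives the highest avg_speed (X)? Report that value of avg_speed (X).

779

Option 1 (G + 41):
  G = 120 + 41 = 161
  X = -26 + 5·161 = 779
Option 2 (G − 48):
  G = 120 − 48 = 72
  X = -26 + 5·72 = 334
Option 3 (G + 28):
  G = 120 + 28 = 148
  X = -26 + 5·148 = 714
Comparing — Option 1: X=779, Option 2: X=334, Option 3: X=714. Highest is 779 (Option 1).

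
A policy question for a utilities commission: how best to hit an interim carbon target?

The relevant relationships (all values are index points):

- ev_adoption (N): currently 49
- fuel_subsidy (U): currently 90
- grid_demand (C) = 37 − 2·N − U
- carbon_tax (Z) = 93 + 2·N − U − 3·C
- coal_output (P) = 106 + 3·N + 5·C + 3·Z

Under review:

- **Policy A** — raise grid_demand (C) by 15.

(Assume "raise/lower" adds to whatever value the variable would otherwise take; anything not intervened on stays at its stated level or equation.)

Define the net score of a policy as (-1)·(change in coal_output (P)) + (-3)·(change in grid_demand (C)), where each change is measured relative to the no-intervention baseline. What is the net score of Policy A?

Baseline:
  N = 49
  U = 90
  C = 37 − 2·49 − 90 = -151
  Z = 93 + 2·49 − 90 − 3·(-151) = 554
  P = 106 + 3·49 + 5·(-151) + 3·554 = 1160
Policy A (C + 15):
  N = 49
  U = 90
  C = 37 − 2·49 − 90 (+15 from intervention) = -136
  Z = 93 + 2·49 − 90 − 3·(-136) = 509
  P = 106 + 3·49 + 5·(-136) + 3·509 = 1100
ΔP = 1100 − 1160 = -60; ΔC = -136 − (-151) = 15
Score = (-1)·(-60) + (-3)·15 = 15

15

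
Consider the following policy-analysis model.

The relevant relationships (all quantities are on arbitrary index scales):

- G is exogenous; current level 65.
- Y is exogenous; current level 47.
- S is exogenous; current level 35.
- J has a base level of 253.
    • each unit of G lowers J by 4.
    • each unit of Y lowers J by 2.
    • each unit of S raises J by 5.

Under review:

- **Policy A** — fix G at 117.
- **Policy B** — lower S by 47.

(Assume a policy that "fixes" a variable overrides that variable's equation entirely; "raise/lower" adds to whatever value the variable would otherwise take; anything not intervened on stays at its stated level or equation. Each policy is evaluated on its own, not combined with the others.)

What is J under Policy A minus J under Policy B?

Policy A (G := 117):
  G = 117
  Y = 47
  S = 35
  J = 253 − 4·117 − 2·47 + 5·35 = -134
Policy B (S − 47):
  G = 65
  Y = 47
  S = 35 − 47 = -12
  J = 253 − 4·65 − 2·47 + 5·(-12) = -161
J: -134 − (-161) = 27

27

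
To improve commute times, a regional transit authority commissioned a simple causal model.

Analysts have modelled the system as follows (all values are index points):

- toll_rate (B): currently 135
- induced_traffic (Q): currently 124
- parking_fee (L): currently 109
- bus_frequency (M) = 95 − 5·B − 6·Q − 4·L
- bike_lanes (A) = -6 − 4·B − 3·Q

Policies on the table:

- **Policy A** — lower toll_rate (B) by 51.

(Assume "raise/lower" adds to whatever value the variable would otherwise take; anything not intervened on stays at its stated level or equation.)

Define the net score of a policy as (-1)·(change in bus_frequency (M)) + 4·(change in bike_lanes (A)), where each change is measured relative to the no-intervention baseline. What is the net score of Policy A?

561

Baseline:
  B = 135
  Q = 124
  L = 109
  M = 95 − 5·135 − 6·124 − 4·109 = -1760
  A = -6 − 4·135 − 3·124 = -918
Policy A (B − 51):
  B = 135 − 51 = 84
  Q = 124
  L = 109
  M = 95 − 5·84 − 6·124 − 4·109 = -1505
  A = -6 − 4·84 − 3·124 = -714
ΔM = -1505 − (-1760) = 255; ΔA = -714 − (-918) = 204
Score = (-1)·255 + 4·204 = 561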